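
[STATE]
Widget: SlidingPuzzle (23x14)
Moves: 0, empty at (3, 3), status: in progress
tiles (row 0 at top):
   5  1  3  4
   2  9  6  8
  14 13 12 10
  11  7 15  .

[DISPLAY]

┌────┬────┬────┬────┐  
│  5 │  1 │  3 │  4 │  
├────┼────┼────┼────┤  
│  2 │  9 │  6 │  8 │  
├────┼────┼────┼────┤  
│ 14 │ 13 │ 12 │ 10 │  
├────┼────┼────┼────┤  
│ 11 │  7 │ 15 │    │  
└────┴────┴────┴────┘  
Moves: 0               
                       
                       
                       
                       


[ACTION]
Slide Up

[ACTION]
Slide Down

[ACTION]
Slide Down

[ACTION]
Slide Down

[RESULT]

┌────┬────┬────┬────┐  
│  5 │  1 │  3 │    │  
├────┼────┼────┼────┤  
│  2 │  9 │  6 │  4 │  
├────┼────┼────┼────┤  
│ 14 │ 13 │ 12 │  8 │  
├────┼────┼────┼────┤  
│ 11 │  7 │ 15 │ 10 │  
└────┴────┴────┴────┘  
Moves: 3               
                       
                       
                       
                       


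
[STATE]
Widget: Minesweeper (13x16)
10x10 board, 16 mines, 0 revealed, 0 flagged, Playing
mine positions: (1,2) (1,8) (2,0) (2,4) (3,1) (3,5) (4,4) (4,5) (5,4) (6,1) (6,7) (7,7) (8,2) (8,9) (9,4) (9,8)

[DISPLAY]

■■■■■■■■■■   
■■■■■■■■■■   
■■■■■■■■■■   
■■■■■■■■■■   
■■■■■■■■■■   
■■■■■■■■■■   
■■■■■■■■■■   
■■■■■■■■■■   
■■■■■■■■■■   
■■■■■■■■■■   
             
             
             
             
             
             


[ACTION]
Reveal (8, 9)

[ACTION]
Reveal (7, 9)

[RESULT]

■■■■■■■■■■   
■■✹■■■■■✹■   
✹■■■✹■■■■■   
■✹■■■✹■■■■   
■■■■✹✹■■■■   
■■■■✹■■■■■   
■✹■■■■■✹■■   
■■■■■■■✹■■   
■■✹■■■■■■✹   
■■■■✹■■■✹■   
             
             
             
             
             
             


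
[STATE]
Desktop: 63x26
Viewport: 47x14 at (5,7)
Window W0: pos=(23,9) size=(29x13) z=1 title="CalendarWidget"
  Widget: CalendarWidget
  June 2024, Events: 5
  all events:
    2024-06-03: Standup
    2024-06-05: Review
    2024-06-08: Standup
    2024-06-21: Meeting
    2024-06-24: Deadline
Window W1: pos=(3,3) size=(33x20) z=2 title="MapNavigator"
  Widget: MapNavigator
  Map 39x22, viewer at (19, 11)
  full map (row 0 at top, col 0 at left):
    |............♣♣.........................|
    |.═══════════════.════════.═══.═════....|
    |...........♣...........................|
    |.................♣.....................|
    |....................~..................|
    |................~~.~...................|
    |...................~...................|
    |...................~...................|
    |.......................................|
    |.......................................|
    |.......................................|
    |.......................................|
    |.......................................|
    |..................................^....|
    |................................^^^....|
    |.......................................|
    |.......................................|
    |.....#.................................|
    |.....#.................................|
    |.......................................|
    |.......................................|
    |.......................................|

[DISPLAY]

...............~..............┃                
...........~~.~...............┃                
..............~...............┃━━━━━━━━━━━━━━━┓
..............~...............┃get            ┃
..............................┃───────────────┨
..............................┃e 2024         ┃
..............................┃Fr Sa Su       ┃
..............@...............┃    1  2       ┃
..............................┃6  7  8*  9    ┃
.............................^┃14 15 16       ┃
...........................^^^┃21* 22 23      ┃
..............................┃ 28 29 30      ┃
..............................┃               ┃
#.............................┃               ┃


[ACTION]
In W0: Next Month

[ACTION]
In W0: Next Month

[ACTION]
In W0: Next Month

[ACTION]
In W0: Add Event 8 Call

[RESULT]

...............~..............┃                
...........~~.~...............┃                
..............~...............┃━━━━━━━━━━━━━━━┓
..............~...............┃get            ┃
..............................┃───────────────┨
..............................┃mber 2024      ┃
..............................┃Fr Sa Su       ┃
..............@...............┃       1       ┃
..............................┃ 6  7  8*      ┃
.............................^┃13 14 15       ┃
...........................^^^┃20 21 22       ┃
..............................┃27 28 29       ┃
..............................┃               ┃
#.............................┃               ┃


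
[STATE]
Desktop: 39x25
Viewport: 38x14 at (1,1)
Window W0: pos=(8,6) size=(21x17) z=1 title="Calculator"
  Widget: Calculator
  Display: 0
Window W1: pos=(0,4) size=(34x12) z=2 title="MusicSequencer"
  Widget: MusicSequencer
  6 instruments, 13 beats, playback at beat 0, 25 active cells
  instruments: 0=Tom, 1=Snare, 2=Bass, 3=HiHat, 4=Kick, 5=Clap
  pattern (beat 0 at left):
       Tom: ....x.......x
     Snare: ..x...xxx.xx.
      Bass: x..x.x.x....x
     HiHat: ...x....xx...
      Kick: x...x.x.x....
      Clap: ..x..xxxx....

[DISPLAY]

                                      
                                      
                                      
━━━━━━━━━━━━━━━━━━━━━━━━━━━━━━━━┓     
 MusicSequencer                 ┃     
────────────────────────────────┨     
      ▼123456789012             ┃     
   Tom····█·······█             ┃     
 Snare··█···███·██·             ┃     
  Bass█··█·█·█····█             ┃     
 HiHat···█····██···             ┃     
  Kick█···█·█·█····             ┃     
  Clap··█··████····             ┃     
                                ┃     


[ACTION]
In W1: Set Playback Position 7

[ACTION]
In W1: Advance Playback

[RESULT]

                                      
                                      
                                      
━━━━━━━━━━━━━━━━━━━━━━━━━━━━━━━━┓     
 MusicSequencer                 ┃     
────────────────────────────────┨     
      01234567▼9012             ┃     
   Tom····█·······█             ┃     
 Snare··█···███·██·             ┃     
  Bass█··█·█·█····█             ┃     
 HiHat···█····██···             ┃     
  Kick█···█·█·█····             ┃     
  Clap··█··████····             ┃     
                                ┃     


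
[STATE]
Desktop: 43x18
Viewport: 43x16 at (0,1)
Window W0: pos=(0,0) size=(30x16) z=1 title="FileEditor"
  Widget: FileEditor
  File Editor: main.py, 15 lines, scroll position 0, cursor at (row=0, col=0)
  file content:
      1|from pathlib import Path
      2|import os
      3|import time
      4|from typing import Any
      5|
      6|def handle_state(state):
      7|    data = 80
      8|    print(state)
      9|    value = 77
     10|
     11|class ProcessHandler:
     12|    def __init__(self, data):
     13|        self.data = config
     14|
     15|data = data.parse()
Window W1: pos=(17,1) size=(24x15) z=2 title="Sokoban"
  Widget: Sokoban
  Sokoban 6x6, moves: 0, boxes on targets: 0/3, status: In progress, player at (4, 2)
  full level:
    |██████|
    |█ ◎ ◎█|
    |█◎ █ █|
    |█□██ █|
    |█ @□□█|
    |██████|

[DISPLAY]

┃ FileEditor     ┏━━━━━━━━━━━━━━━━━━━━━━┓  
┠────────────────┃ Sokoban              ┃  
┃█rom pathlib imp┠──────────────────────┨  
┃import os       ┃██████                ┃  
┃import time     ┃█ ◎ ◎█                ┃  
┃from typing impo┃█◎ █ █                ┃  
┃                ┃█□██ █                ┃  
┃def handle_state┃█ @□□█                ┃  
┃    data = 80   ┃██████                ┃  
┃    print(state)┃Moves: 0  0/3         ┃  
┃    value = 77  ┃                      ┃  
┃                ┃                      ┃  
┃class ProcessHan┃                      ┃  
┃    def __init__┃                      ┃  
┗━━━━━━━━━━━━━━━━┗━━━━━━━━━━━━━━━━━━━━━━┛  
                                           


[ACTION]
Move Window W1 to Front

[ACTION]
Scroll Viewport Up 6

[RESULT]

┏━━━━━━━━━━━━━━━━━━━━━━━━━━━━┓             
┃ FileEditor     ┏━━━━━━━━━━━━━━━━━━━━━━┓  
┠────────────────┃ Sokoban              ┃  
┃█rom pathlib imp┠──────────────────────┨  
┃import os       ┃██████                ┃  
┃import time     ┃█ ◎ ◎█                ┃  
┃from typing impo┃█◎ █ █                ┃  
┃                ┃█□██ █                ┃  
┃def handle_state┃█ @□□█                ┃  
┃    data = 80   ┃██████                ┃  
┃    print(state)┃Moves: 0  0/3         ┃  
┃    value = 77  ┃                      ┃  
┃                ┃                      ┃  
┃class ProcessHan┃                      ┃  
┃    def __init__┃                      ┃  
┗━━━━━━━━━━━━━━━━┗━━━━━━━━━━━━━━━━━━━━━━┛  


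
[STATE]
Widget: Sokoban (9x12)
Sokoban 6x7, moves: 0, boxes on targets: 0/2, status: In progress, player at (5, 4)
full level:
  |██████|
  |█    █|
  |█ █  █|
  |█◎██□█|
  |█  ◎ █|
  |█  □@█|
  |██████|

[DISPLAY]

██████   
█    █   
█ █  █   
█◎██□█   
█  ◎ █   
█  □@█   
██████   
Moves: 0 
         
         
         
         


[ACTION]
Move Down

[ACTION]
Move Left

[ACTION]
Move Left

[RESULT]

██████   
█    █   
█ █  █   
█◎██□█   
█  ◎ █   
█□@  █   
██████   
Moves: 2 
         
         
         
         


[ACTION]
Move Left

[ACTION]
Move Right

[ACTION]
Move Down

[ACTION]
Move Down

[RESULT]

██████   
█    █   
█ █  █   
█◎██□█   
█  ◎ █   
█□ @ █   
██████   
Moves: 3 
         
         
         
         


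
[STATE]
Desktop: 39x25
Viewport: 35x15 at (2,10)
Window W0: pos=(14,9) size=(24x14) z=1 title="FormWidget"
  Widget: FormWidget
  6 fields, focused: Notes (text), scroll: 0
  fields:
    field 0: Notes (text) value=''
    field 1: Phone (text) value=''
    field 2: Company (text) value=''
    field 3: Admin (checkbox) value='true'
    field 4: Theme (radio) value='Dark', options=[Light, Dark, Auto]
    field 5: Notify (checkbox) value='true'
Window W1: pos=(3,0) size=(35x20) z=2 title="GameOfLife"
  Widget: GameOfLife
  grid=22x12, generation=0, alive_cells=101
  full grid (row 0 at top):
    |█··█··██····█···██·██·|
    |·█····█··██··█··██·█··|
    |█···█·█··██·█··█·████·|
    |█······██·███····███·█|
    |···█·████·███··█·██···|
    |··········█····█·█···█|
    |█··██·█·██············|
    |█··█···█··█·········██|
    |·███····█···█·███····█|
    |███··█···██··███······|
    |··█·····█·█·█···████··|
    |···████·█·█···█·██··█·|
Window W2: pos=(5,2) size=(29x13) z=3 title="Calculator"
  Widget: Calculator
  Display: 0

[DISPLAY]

 ┃█┃├───┼───┼───┼───┤          ┃   
 ┃█┃│ 1 │ 2 │ 3 │ - │          ┃   
 ┃·┃├───┼───┼───┼───┤          ┃   
 ┃█┃│ 0 │ . │ = │ + │          ┃   
 ┃·┗━━━━━━━━━━━━━━━━━━━━━━━━━━━┛   
 ┃···████·█·█···█·██··█·           
 ┃                                 
 ┃                                 
 ┃                                 
 ┗━━━━━━━━━━━━━━━━━━━━━━━━━━━━━━━━━
            ┃                      
            ┃                      
            ┗━━━━━━━━━━━━━━━━━━━━━━
                                   
                                   


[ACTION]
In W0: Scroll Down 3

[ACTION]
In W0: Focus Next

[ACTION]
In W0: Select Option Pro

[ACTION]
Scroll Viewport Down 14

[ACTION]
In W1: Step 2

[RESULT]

 ┃·┃├───┼───┼───┼───┤          ┃   
 ┃·┃│ 1 │ 2 │ 3 │ - │          ┃   
 ┃·┃├───┼───┼───┼───┤          ┃   
 ┃·┃│ 0 │ . │ = │ + │          ┃   
 ┃·┗━━━━━━━━━━━━━━━━━━━━━━━━━━━┛   
 ┃···███·██·········██··           
 ┃                                 
 ┃                                 
 ┃                                 
 ┗━━━━━━━━━━━━━━━━━━━━━━━━━━━━━━━━━
            ┃                      
            ┃                      
            ┗━━━━━━━━━━━━━━━━━━━━━━
                                   
                                   


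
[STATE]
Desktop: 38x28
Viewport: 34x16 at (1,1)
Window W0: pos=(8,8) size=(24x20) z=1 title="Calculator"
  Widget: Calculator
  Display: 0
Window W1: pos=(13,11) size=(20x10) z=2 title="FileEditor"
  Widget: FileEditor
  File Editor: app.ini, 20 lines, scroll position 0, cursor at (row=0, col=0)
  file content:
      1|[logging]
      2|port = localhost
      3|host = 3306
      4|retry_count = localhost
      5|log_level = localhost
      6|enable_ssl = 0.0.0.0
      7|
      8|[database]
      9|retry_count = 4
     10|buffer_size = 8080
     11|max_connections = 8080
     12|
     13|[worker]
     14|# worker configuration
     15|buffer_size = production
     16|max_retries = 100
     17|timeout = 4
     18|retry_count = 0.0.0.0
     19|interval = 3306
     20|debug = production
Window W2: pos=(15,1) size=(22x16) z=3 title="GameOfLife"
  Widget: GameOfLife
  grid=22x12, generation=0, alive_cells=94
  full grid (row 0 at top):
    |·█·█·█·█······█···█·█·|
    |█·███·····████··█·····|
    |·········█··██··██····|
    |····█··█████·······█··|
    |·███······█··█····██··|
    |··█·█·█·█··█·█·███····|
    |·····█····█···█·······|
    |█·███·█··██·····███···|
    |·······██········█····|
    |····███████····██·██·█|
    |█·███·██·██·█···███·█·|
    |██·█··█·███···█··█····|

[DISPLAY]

              ┏━━━━━━━━━━━━━━━━━━━
              ┃ GameOfLife        
              ┠───────────────────
              ┃Gen: 0             
              ┃█·█·█·█······█···█·
              ┃·███·····████··█···
              ┃········█··██··██··
       ┏━━━━━━┃···█··█████·······█
       ┃ Calcu┃███······█··█····██
       ┠──────┃·█·█·█·█··█·█·███··
       ┃    ┏━┃····█····█···█·····
       ┃┌───┃ ┃·███·█··██·····███·
       ┃│ 7 ┠─┃······██········█··
       ┃├───┃█┃···███████····██·██
       ┃│ 4 ┃p┃·███·██·██·█···███·
       ┃├───┃h┗━━━━━━━━━━━━━━━━━━━


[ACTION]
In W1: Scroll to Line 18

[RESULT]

              ┏━━━━━━━━━━━━━━━━━━━
              ┃ GameOfLife        
              ┠───────────────────
              ┃Gen: 0             
              ┃█·█·█·█······█···█·
              ┃·███·····████··█···
              ┃········█··██··██··
       ┏━━━━━━┃···█··█████·······█
       ┃ Calcu┃███······█··█····██
       ┠──────┃·█·█·█·█··█·█·███··
       ┃    ┏━┃····█····█···█·····
       ┃┌───┃ ┃·███·█··██·····███·
       ┃│ 7 ┠─┃······██········█··
       ┃├───┃b┃···███████····██·██
       ┃│ 4 ┃m┃·███·██·██·█···███·
       ┃├───┃t┗━━━━━━━━━━━━━━━━━━━


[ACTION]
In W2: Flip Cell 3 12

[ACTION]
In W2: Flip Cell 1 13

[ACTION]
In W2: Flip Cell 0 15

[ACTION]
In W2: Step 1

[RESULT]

              ┏━━━━━━━━━━━━━━━━━━━
              ┃ GameOfLife        
              ┠───────────────────
              ┃Gen: 1             
              ┃█·█·······█···█····
              ┃████·····███·█·█···
              ┃···█········█··██··
       ┏━━━━━━┃·██····█········█·█
       ┃ Calcu┃██·██·······██·████
       ┠──────┃██·██···█████·████·
       ┃    ┏━┃██···██··██··█···█·
       ┃┌───┃ ┃··████████·····███·
       ┃│ 7 ┠─┃··············█···█
       ┃├───┃b┃···█·····██···█···█
       ┃│ 4 ┃m┃·█·················
       ┃├───┃t┗━━━━━━━━━━━━━━━━━━━


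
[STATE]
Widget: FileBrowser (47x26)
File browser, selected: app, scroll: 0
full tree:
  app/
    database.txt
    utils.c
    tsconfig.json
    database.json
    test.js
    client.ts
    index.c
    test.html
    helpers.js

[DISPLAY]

> [-] app/                                     
    database.txt                               
    utils.c                                    
    tsconfig.json                              
    database.json                              
    test.js                                    
    client.ts                                  
    index.c                                    
    test.html                                  
    helpers.js                                 
                                               
                                               
                                               
                                               
                                               
                                               
                                               
                                               
                                               
                                               
                                               
                                               
                                               
                                               
                                               
                                               


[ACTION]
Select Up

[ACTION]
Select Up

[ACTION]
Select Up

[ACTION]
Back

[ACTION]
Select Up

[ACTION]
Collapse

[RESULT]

> [+] app/                                     
                                               
                                               
                                               
                                               
                                               
                                               
                                               
                                               
                                               
                                               
                                               
                                               
                                               
                                               
                                               
                                               
                                               
                                               
                                               
                                               
                                               
                                               
                                               
                                               
                                               


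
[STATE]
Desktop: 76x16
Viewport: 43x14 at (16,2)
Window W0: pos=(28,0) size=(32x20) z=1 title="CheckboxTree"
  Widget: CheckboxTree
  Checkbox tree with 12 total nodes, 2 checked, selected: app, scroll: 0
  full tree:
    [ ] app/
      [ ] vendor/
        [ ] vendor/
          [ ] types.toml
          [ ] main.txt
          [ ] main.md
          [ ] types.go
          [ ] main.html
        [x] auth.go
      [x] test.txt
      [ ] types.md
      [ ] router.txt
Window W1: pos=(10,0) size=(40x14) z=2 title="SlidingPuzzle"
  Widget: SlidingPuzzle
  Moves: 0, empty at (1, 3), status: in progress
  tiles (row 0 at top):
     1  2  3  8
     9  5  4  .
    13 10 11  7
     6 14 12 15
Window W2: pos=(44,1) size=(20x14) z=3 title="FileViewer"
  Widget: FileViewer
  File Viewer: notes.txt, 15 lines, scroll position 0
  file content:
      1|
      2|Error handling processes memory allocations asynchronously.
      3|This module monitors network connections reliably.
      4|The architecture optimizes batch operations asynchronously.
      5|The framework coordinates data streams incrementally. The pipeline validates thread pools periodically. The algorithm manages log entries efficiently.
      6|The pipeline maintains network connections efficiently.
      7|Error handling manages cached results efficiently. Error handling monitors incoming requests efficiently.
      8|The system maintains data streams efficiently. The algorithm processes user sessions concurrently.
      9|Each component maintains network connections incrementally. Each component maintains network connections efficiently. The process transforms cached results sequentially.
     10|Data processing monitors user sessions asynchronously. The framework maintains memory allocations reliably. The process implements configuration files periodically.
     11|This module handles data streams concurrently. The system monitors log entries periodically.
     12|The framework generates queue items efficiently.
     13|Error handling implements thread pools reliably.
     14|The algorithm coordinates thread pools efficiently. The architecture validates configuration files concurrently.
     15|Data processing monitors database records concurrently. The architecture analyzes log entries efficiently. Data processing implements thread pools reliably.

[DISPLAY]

────────────────────────────┃ FileViewer   
┬────┬────┬────┐            ┠──────────────
│  2 │  3 │  8 │            ┃              
┼────┼────┼────┤            ┃Error handling
│  5 │  4 │    │            ┃This module mo
┼────┼────┼────┤            ┃The architectu
│ 10 │ 11 │  7 │            ┃The framework 
┼────┼────┼────┤            ┃The pipeline m
│ 14 │ 12 │ 15 │            ┃Error handling
┴────┴────┴────┘            ┃The system mai
: 0                         ┃Each component
━━━━━━━━━━━━━━━━━━━━━━━━━━━━┃Data processin
            ┃   [ ] router.t┗━━━━━━━━━━━━━━
            ┃                              


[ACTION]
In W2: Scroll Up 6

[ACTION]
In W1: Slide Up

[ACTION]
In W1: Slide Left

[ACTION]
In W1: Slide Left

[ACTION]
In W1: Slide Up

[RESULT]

────────────────────────────┃ FileViewer   
┬────┬────┬────┐            ┠──────────────
│  2 │  3 │  8 │            ┃              
┼────┼────┼────┤            ┃Error handling
│  5 │  4 │  7 │            ┃This module mo
┼────┼────┼────┤            ┃The architectu
│ 10 │ 11 │ 15 │            ┃The framework 
┼────┼────┼────┤            ┃The pipeline m
│ 14 │ 12 │    │            ┃Error handling
┴────┴────┴────┘            ┃The system mai
: 2                         ┃Each component
━━━━━━━━━━━━━━━━━━━━━━━━━━━━┃Data processin
            ┃   [ ] router.t┗━━━━━━━━━━━━━━
            ┃                              


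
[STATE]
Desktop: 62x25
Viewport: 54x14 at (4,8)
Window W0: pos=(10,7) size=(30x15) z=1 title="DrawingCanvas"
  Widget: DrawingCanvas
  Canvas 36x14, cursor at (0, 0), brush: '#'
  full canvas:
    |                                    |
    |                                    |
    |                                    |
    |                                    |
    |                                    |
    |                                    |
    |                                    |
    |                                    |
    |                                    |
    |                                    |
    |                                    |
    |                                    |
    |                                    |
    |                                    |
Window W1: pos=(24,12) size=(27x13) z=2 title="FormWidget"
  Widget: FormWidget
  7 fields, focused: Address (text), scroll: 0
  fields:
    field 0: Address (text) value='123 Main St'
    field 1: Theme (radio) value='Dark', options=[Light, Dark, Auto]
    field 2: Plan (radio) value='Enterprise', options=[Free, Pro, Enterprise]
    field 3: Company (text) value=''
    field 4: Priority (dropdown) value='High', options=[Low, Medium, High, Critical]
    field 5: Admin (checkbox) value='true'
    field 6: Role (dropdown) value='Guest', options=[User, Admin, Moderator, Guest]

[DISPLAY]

      ┃ DrawingCanvas              ┃                  
      ┠────────────────────────────┨                  
      ┃+                           ┃                  
      ┃                            ┃                  
      ┃             ┏━━━━━━━━━━━━━━━━━━━━━━━━━┓       
      ┃             ┃ FormWidget              ┃       
      ┃             ┠─────────────────────────┨       
      ┃             ┃> Address:    [123 Main ]┃       
      ┃             ┃  Theme:      ( ) Light  ┃       
      ┃             ┃  Plan:       ( ) Free  (┃       
      ┃             ┃  Company:    [         ]┃       
      ┃             ┃  Priority:   [High    ▼]┃       
      ┃             ┃  Admin:      [x]        ┃       
      ┗━━━━━━━━━━━━━┃  Role:       [Guest   ▼]┃       


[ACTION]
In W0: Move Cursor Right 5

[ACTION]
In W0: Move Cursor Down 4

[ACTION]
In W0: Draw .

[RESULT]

      ┃ DrawingCanvas              ┃                  
      ┠────────────────────────────┨                  
      ┃                            ┃                  
      ┃                            ┃                  
      ┃             ┏━━━━━━━━━━━━━━━━━━━━━━━━━┓       
      ┃             ┃ FormWidget              ┃       
      ┃     .       ┠─────────────────────────┨       
      ┃             ┃> Address:    [123 Main ]┃       
      ┃             ┃  Theme:      ( ) Light  ┃       
      ┃             ┃  Plan:       ( ) Free  (┃       
      ┃             ┃  Company:    [         ]┃       
      ┃             ┃  Priority:   [High    ▼]┃       
      ┃             ┃  Admin:      [x]        ┃       
      ┗━━━━━━━━━━━━━┃  Role:       [Guest   ▼]┃       


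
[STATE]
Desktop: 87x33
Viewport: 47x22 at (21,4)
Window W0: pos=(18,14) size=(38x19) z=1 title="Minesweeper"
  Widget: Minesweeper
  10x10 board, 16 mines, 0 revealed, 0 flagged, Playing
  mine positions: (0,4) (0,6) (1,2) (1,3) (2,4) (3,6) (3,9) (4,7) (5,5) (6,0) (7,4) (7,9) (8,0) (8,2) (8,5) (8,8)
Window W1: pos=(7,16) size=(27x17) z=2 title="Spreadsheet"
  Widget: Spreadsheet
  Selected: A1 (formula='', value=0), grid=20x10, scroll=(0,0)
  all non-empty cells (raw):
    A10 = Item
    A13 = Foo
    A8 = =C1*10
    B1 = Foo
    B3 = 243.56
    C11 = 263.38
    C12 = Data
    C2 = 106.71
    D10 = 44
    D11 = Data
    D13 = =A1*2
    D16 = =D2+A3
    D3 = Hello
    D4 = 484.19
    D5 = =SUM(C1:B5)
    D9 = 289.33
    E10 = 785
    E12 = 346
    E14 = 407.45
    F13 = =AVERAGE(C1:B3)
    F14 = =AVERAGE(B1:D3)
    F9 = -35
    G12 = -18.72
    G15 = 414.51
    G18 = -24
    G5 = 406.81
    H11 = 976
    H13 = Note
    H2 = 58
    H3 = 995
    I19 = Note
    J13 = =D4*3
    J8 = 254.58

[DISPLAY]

                                               
                                               
                                               
                                               
                                               
                                               
                                               
                                               
                                               
                                               
━━━━━━━━━━━━━━━━━━━━━━━━━━━━━━━━━━┓            
inesweeper                        ┃            
━━━━━━━━━━━━┓─────────────────────┨            
            ┃                     ┃            
────────────┨                     ┃            
            ┃                     ┃            
  B       C ┃                     ┃            
------------┃                     ┃            
oo          ┃                     ┃            
      0  106┃                     ┃            
 243.56     ┃                     ┃            
      0     ┃                     ┃            


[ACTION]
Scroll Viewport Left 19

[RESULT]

                                               
                                               
                                               
                                               
                                               
                                               
                                               
                                               
                                               
                                               
                ┏━━━━━━━━━━━━━━━━━━━━━━━━━━━━━━
                ┃ Minesweeper                  
     ┏━━━━━━━━━━━━━━━━━━━━━━━━━┓───────────────
     ┃ Spreadsheet             ┃               
     ┠─────────────────────────┨               
     ┃A1:                      ┃               
     ┃       A       B       C ┃               
     ┃-------------------------┃               
     ┃  1      [0]Foo          ┃               
     ┃  2        0       0  106┃               
     ┃  3        0  243.56     ┃               
     ┃  4        0       0     ┃               


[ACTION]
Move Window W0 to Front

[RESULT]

                                               
                                               
                                               
                                               
                                               
                                               
                                               
                                               
                                               
                                               
                ┏━━━━━━━━━━━━━━━━━━━━━━━━━━━━━━
                ┃ Minesweeper                  
     ┏━━━━━━━━━━┠──────────────────────────────
     ┃ Spreadshe┃■■■■■■■■■■                    
     ┠──────────┃■■■■■■■■■■                    
     ┃A1:       ┃■■■■■■■■■■                    
     ┃       A  ┃■■■■■■■■■■                    
     ┃----------┃■■■■■■■■■■                    
     ┃  1      [┃■■■■■■■■■■                    
     ┃  2       ┃■■■■■■■■■■                    
     ┃  3       ┃■■■■■■■■■■                    
     ┃  4       ┃■■■■■■■■■■                    


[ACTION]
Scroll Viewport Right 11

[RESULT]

                                               
                                               
                                               
                                               
                                               
                                               
                                               
                                               
                                               
                                               
     ┏━━━━━━━━━━━━━━━━━━━━━━━━━━━━━━━━━━━━┓    
     ┃ Minesweeper                        ┃    
━━━━━┠────────────────────────────────────┨    
adshe┃■■■■■■■■■■                          ┃    
─────┃■■■■■■■■■■                          ┃    
     ┃■■■■■■■■■■                          ┃    
  A  ┃■■■■■■■■■■                          ┃    
-----┃■■■■■■■■■■                          ┃    
    [┃■■■■■■■■■■                          ┃    
     ┃■■■■■■■■■■                          ┃    
     ┃■■■■■■■■■■                          ┃    
     ┃■■■■■■■■■■                          ┃    


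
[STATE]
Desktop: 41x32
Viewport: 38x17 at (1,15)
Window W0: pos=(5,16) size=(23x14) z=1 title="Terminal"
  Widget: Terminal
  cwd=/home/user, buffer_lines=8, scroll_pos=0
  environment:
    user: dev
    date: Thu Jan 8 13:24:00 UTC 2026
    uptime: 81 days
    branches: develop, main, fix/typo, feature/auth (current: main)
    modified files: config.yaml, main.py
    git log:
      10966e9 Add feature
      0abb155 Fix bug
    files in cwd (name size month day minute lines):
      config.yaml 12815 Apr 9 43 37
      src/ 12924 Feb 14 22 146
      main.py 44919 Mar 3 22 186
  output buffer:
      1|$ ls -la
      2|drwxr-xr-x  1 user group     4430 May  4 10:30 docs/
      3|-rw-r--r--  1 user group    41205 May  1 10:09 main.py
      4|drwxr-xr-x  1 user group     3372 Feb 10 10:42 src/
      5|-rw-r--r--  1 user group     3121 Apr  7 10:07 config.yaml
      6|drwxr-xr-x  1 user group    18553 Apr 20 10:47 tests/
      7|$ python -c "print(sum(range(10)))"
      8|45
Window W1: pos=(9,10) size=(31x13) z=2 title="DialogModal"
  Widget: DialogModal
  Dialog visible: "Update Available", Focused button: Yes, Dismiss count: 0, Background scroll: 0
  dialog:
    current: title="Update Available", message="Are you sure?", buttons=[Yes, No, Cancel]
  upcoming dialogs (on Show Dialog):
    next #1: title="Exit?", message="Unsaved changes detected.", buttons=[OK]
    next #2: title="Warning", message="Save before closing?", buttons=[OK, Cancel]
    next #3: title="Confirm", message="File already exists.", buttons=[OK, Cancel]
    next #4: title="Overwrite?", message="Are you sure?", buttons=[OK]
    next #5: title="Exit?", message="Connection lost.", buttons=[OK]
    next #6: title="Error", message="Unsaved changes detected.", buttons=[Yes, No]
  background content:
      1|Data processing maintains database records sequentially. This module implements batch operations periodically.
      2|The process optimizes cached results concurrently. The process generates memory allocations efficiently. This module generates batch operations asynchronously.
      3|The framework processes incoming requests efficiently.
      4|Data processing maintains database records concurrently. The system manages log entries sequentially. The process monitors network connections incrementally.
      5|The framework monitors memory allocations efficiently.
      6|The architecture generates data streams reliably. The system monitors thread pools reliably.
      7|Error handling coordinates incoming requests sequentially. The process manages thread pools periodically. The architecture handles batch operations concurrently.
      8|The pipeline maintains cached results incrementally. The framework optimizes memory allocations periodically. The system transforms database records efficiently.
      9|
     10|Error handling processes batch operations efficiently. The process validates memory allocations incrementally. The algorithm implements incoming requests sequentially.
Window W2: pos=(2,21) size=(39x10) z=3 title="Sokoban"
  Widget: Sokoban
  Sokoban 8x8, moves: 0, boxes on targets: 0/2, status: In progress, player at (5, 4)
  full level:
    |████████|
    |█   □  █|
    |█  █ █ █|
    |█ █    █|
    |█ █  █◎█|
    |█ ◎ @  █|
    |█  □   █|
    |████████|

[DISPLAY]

        ┃The┌─────────────────────┐com
    ┏━━━┃Dat│   Update Available  │dat
    ┃ Te┃The│    Are you sure?    │ory
    ┠───┃The│ [Yes]  No   Cancel  │ da
    ┃$ l┃Err└─────────────────────┘ in
    ┃drw┃The pipeline maintains cached
 ┏━━━━━━━━━━━━━━━━━━━━━━━━━━━━━━━━━━━━
 ┃ Sokoban                            
 ┠────────────────────────────────────
 ┃████████                            
 ┃█   □  █                            
 ┃█  █ █ █                            
 ┃█ █    █                            
 ┃█ █  █◎█                            
 ┃█ ◎ @  █                            
 ┗━━━━━━━━━━━━━━━━━━━━━━━━━━━━━━━━━━━━
                                      


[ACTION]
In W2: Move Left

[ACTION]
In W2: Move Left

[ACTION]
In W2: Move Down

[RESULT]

        ┃The┌─────────────────────┐com
    ┏━━━┃Dat│   Update Available  │dat
    ┃ Te┃The│    Are you sure?    │ory
    ┠───┃The│ [Yes]  No   Cancel  │ da
    ┃$ l┃Err└─────────────────────┘ in
    ┃drw┃The pipeline maintains cached
 ┏━━━━━━━━━━━━━━━━━━━━━━━━━━━━━━━━━━━━
 ┃ Sokoban                            
 ┠────────────────────────────────────
 ┃████████                            
 ┃█   □  █                            
 ┃█  █ █ █                            
 ┃█ █    █                            
 ┃█ █  █◎█                            
 ┃█ ◎    █                            
 ┗━━━━━━━━━━━━━━━━━━━━━━━━━━━━━━━━━━━━
                                      


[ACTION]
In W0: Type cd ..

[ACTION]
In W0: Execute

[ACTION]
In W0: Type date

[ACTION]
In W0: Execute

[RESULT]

        ┃The┌─────────────────────┐com
    ┏━━━┃Dat│   Update Available  │dat
    ┃ Te┃The│    Are you sure?    │ory
    ┠───┃The│ [Yes]  No   Cancel  │ da
    ┃drw┃Err└─────────────────────┘ in
    ┃-rw┃The pipeline maintains cached
 ┏━━━━━━━━━━━━━━━━━━━━━━━━━━━━━━━━━━━━
 ┃ Sokoban                            
 ┠────────────────────────────────────
 ┃████████                            
 ┃█   □  █                            
 ┃█  █ █ █                            
 ┃█ █    █                            
 ┃█ █  █◎█                            
 ┃█ ◎    █                            
 ┗━━━━━━━━━━━━━━━━━━━━━━━━━━━━━━━━━━━━
                                      
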